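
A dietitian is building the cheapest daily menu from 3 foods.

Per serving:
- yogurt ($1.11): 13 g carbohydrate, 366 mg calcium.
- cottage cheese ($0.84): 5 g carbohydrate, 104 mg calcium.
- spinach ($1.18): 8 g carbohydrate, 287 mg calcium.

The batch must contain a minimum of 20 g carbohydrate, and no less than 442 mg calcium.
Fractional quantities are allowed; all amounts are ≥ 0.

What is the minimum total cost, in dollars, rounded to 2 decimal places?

$1.71

Let x1 = servings of yogurt, x2 = servings of cottage cheese, x3 = servings of spinach.
Minimise 1.11x1 + 0.84x2 + 1.18x3 s.t.:
  13x1 + 5x2 + 8x3 ≥ 20   (carbohydrate)
  366x1 + 104x2 + 287x3 ≥ 442   (calcium)
  x1, x2, x3 ≥ 0.
At the optimum only yogurt is positive (cottage cheese, spinach = 0). There the carbohydrate constraint is tight.
Solving gives x1 = 1.538.
Hence cost = 1.11·1.538 = $1.7072.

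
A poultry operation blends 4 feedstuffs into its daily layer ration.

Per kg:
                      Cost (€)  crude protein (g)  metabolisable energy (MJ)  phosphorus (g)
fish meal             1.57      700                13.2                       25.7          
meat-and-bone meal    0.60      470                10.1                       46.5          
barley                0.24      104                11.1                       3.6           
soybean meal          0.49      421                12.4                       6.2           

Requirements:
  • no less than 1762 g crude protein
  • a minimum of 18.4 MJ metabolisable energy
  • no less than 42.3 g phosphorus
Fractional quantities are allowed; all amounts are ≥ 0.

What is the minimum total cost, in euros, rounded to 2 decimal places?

Let x1 = kg of fish meal, x2 = kg of meat-and-bone meal, x3 = kg of barley, x4 = kg of soybean meal.
Minimise 1.57x1 + 0.6x2 + 0.24x3 + 0.49x4 with:
  700x1 + 470x2 + 104x3 + 421x4 ≥ 1762   (crude protein)
  13.2x1 + 10.1x2 + 11.1x3 + 12.4x4 ≥ 18.4   (metabolisable energy)
  25.7x1 + 46.5x2 + 3.6x3 + 6.2x4 ≥ 42.3   (phosphorus)
  x1, x2, x3, x4 ≥ 0.
The cheapest feasible vertex uses only meat-and-bone meal, soybean meal; fish meal, barley are not used. The crude protein and phosphorus requirements are met with equality.
Solving gives x2 = 0.4131, x4 = 3.724.
Cost = 0.6·0.4131 + 0.49·3.724 = 2.0726.

€2.07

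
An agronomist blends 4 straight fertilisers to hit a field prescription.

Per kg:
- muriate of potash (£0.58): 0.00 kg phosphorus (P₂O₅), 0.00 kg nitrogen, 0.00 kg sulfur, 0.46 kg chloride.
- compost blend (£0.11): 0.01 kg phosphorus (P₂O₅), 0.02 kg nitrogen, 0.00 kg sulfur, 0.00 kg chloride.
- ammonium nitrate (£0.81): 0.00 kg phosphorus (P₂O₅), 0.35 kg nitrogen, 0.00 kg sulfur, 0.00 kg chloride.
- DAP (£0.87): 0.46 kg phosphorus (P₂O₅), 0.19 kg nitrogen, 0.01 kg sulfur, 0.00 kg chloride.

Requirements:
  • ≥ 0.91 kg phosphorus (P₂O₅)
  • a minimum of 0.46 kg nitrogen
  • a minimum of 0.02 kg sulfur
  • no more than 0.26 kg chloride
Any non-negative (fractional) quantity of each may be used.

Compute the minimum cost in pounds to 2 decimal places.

£1.93

Let x1 = kg of muriate of potash, x2 = kg of compost blend, x3 = kg of ammonium nitrate, x4 = kg of DAP.
Minimize 0.58x1 + 0.11x2 + 0.81x3 + 0.87x4 subject to:
  0.01x2 + 0.46x4 ≥ 0.91   (phosphorus (P₂O₅))
  0.02x2 + 0.35x3 + 0.19x4 ≥ 0.46   (nitrogen)
  0.01x4 ≥ 0.02   (sulfur)
  0.46x1 ≤ 0.26   (chloride)
  x1, x2, x3, x4 ≥ 0.
The cheapest feasible vertex uses only ammonium nitrate, DAP; muriate of potash, compost blend are not used. There the nitrogen and sulfur constraints are tight.
Solving gives x3 = 0.2286, x4 = 2.
Total cost: 0.81·0.2286 + 0.87·2 = 1.9252.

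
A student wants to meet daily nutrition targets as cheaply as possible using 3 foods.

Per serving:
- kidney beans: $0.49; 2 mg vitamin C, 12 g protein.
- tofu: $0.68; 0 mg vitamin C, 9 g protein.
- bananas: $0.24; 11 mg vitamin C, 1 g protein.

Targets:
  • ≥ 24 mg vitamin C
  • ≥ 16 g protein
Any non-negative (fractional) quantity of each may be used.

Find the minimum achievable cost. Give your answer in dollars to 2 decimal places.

Set it up as a linear program. Let x1 = servings of kidney beans, x2 = servings of tofu, x3 = servings of bananas.
Minimize 0.49x1 + 0.68x2 + 0.24x3 subject to:
  2x1 + 11x3 ≥ 24   (vitamin C)
  12x1 + 9x2 + 1x3 ≥ 16   (protein)
  x1, x2, x3 ≥ 0.
The cheapest feasible vertex uses only kidney beans, bananas; tofu is not used. The vitamin C and protein requirements are met with equality.
So kidney beans = 1.169 servings, bananas = 1.969 servings.
Objective = 0.49·1.169 + 0.24·1.969 = 1.0454.

$1.05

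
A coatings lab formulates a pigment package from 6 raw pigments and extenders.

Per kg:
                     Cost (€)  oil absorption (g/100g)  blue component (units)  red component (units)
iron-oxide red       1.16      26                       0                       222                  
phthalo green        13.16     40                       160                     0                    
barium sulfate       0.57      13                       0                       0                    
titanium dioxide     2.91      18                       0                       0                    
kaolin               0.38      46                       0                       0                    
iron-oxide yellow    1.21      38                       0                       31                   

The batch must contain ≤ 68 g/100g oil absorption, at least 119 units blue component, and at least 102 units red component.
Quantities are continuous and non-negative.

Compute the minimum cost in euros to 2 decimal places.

€10.32

Set it up as a linear program. Let x1 = kg of iron-oxide red, x2 = kg of phthalo green, x3 = kg of barium sulfate, x4 = kg of titanium dioxide, x5 = kg of kaolin, x6 = kg of iron-oxide yellow.
min 1.16x1 + 13.16x2 + 0.57x3 + 2.91x4 + 0.38x5 + 1.21x6 s.t.:
  26x1 + 40x2 + 13x3 + 18x4 + 46x5 + 38x6 ≤ 68   (oil absorption)
  160x2 ≥ 119   (blue component)
  222x1 + 31x6 ≥ 102   (red component)
  x1, x2, x3, x4, x5, x6 ≥ 0.
The minimum-cost mix takes nothing from barium sulfate, titanium dioxide, kaolin, iron-oxide yellow — only iron-oxide red, phthalo green. The blue component and red component requirements are met with equality.
Optimal quantities: iron-oxide red = 0.4595 kg, phthalo green = 0.7438 kg.
Hence cost = 1.16·0.4595 + 13.16·0.7438 = €10.3214.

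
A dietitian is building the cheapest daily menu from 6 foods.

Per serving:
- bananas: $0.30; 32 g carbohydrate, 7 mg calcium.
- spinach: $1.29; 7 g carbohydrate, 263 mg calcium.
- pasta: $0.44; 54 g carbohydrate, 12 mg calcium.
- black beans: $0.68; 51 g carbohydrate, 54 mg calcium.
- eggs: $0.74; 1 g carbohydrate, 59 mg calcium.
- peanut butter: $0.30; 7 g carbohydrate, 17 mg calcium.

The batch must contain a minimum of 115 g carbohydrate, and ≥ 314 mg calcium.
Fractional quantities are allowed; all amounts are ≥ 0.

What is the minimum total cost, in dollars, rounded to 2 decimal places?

$2.30

Treat it as an LP. Let x1 = servings of bananas, x2 = servings of spinach, x3 = servings of pasta, x4 = servings of black beans, x5 = servings of eggs, x6 = servings of peanut butter.
Minimize 0.3x1 + 1.29x2 + 0.44x3 + 0.68x4 + 0.74x5 + 0.3x6 with:
  32x1 + 7x2 + 54x3 + 51x4 + 1x5 + 7x6 ≥ 115   (carbohydrate)
  7x1 + 263x2 + 12x3 + 54x4 + 59x5 + 17x6 ≥ 314   (calcium)
  x1, x2, x3, x4, x5, x6 ≥ 0.
The optimal basis is {spinach, pasta}; bananas, black beans, eggs, peanut butter drop out. The carbohydrate and calcium requirements are met with equality.
Optimal quantities: spinach = 1.103 servings, pasta = 1.987 servings.
Objective = 1.29·1.103 + 0.44·1.987 = 2.2972.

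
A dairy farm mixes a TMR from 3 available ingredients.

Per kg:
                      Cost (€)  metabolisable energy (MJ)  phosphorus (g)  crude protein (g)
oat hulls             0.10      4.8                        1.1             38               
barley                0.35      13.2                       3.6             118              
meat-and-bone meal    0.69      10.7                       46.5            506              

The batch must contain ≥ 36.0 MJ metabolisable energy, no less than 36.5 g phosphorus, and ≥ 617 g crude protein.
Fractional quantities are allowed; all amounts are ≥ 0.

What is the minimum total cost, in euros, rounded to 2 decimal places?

Treat it as an LP. Let x1 = kg of oat hulls, x2 = kg of barley, x3 = kg of meat-and-bone meal.
min 0.1x1 + 0.35x2 + 0.69x3 s.t.:
  4.8x1 + 13.2x2 + 10.7x3 ≥ 36   (metabolisable energy)
  1.1x1 + 3.6x2 + 46.5x3 ≥ 36.5   (phosphorus)
  38x1 + 118x2 + 506x3 ≥ 617   (crude protein)
  x1, x2, x3 ≥ 0.
The optimal basis is {oat hulls, meat-and-bone meal}; barley drops out. Binding constraints: metabolisable energy and crude protein.
Optimal quantities: oat hulls = 5.743 kg, meat-and-bone meal = 0.7881 kg.
Cost = 0.1·5.743 + 0.69·0.7881 = 1.1181.

€1.12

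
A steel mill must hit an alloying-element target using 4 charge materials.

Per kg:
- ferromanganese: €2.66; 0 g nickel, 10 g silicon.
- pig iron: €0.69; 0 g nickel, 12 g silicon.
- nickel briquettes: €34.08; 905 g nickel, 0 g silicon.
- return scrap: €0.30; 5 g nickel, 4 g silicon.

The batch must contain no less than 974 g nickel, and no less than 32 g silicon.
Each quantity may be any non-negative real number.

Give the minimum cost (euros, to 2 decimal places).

Treat it as an LP. Let x1 = kg of ferromanganese, x2 = kg of pig iron, x3 = kg of nickel briquettes, x4 = kg of return scrap.
Minimise 2.66x1 + 0.69x2 + 34.08x3 + 0.3x4 s.t.:
  905x3 + 5x4 ≥ 974   (nickel)
  10x1 + 12x2 + 4x4 ≥ 32   (silicon)
  x1, x2, x3, x4 ≥ 0.
At the optimum only nickel briquettes, return scrap are positive (ferromanganese, pig iron = 0). There the nickel and silicon constraints are tight.
Solving gives x3 = 1.032, x4 = 8.
Hence cost = 34.08·1.032 + 0.3·8 = €37.5706.

€37.57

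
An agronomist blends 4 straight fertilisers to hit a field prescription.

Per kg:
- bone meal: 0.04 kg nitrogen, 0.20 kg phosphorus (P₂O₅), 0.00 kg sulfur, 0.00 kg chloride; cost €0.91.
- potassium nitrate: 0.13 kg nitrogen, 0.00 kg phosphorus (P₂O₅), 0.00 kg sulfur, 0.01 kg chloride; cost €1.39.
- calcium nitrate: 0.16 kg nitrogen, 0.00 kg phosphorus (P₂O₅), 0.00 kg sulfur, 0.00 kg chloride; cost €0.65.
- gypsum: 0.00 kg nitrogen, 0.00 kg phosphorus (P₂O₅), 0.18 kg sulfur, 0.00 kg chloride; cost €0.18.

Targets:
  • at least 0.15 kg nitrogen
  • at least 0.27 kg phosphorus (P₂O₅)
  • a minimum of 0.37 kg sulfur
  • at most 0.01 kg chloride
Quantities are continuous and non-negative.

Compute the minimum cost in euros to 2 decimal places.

€1.99

Let x1 = kg of bone meal, x2 = kg of potassium nitrate, x3 = kg of calcium nitrate, x4 = kg of gypsum.
min 0.91x1 + 1.39x2 + 0.65x3 + 0.18x4 subject to:
  0.04x1 + 0.13x2 + 0.16x3 ≥ 0.15   (nitrogen)
  0.2x1 ≥ 0.27   (phosphorus (P₂O₅))
  0.18x4 ≥ 0.37   (sulfur)
  0.01x2 ≤ 0.01   (chloride)
  x1, x2, x3, x4 ≥ 0.
The minimum-cost mix takes nothing from potassium nitrate — only bone meal, calcium nitrate, gypsum. The nitrogen, phosphorus (P₂O₅), sulfur requirements are met with equality.
Optimal quantities: bone meal = 1.35 kg, calcium nitrate = 0.6 kg, gypsum = 2.056 kg.
Hence cost = 0.91·1.35 + 0.65·0.6 + 0.18·2.056 = €1.9886.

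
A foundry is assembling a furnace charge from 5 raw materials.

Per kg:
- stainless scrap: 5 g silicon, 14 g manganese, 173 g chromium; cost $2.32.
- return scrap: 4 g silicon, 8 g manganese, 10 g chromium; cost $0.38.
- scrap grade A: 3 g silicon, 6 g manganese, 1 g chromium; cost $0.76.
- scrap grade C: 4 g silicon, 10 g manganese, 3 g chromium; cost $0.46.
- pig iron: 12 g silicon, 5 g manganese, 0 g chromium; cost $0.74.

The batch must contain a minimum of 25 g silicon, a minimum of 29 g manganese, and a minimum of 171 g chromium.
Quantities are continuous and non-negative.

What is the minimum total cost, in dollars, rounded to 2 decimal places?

$3.55

This is a linear program. Let x1 = kg of stainless scrap, x2 = kg of return scrap, x3 = kg of scrap grade A, x4 = kg of scrap grade C, x5 = kg of pig iron.
Minimise 2.32x1 + 0.38x2 + 0.76x3 + 0.46x4 + 0.74x5 subject to:
  5x1 + 4x2 + 3x3 + 4x4 + 12x5 ≥ 25   (silicon)
  14x1 + 8x2 + 6x3 + 10x4 + 5x5 ≥ 29   (manganese)
  173x1 + 10x2 + 1x3 + 3x4 ≥ 171   (chromium)
  x1, x2, x3, x4, x5 ≥ 0.
The cheapest feasible vertex uses only stainless scrap, return scrap, pig iron; scrap grade A, scrap grade C are not used. There the silicon, manganese, chromium constraints are tight.
So stainless scrap = 0.9188 kg, return scrap = 1.205 kg, pig iron = 1.299 kg.
Hence cost = 2.32·0.9188 + 0.38·1.205 + 0.74·1.299 = $3.5508.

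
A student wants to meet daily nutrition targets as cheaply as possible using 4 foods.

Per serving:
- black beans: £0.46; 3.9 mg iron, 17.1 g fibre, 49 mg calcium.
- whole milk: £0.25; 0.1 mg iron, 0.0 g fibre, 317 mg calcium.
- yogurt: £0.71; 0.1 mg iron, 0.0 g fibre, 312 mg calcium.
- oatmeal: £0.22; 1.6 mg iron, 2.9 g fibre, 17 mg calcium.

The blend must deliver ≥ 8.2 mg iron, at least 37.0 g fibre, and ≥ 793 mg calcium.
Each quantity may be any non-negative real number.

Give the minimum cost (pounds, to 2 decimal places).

Treat it as an LP. Let x1 = servings of black beans, x2 = servings of whole milk, x3 = servings of yogurt, x4 = servings of oatmeal.
Minimise 0.46x1 + 0.25x2 + 0.71x3 + 0.22x4 subject to:
  3.9x1 + 0.1x2 + 0.1x3 + 1.6x4 ≥ 8.2   (iron)
  17.1x1 + 2.9x4 ≥ 37   (fibre)
  49x1 + 317x2 + 312x3 + 17x4 ≥ 793   (calcium)
  x1, x2, x3, x4 ≥ 0.
At the optimum only black beans, whole milk are positive (yogurt, oatmeal = 0). The fibre and calcium requirements are met with equality.
So black beans = 2.164 servings, whole milk = 2.167 servings.
Cost = 0.46·2.164 + 0.25·2.167 = 1.5372.

£1.54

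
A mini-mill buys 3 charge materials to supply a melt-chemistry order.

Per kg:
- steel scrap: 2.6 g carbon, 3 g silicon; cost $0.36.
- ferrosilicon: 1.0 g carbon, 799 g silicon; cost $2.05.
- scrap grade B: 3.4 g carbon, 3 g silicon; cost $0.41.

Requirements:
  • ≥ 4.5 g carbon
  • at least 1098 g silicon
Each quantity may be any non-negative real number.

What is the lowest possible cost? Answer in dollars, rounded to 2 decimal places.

This is a linear program. Let x1 = kg of steel scrap, x2 = kg of ferrosilicon, x3 = kg of scrap grade B.
Minimize 0.36x1 + 2.05x2 + 0.41x3 subject to:
  2.6x1 + 1x2 + 3.4x3 ≥ 4.5   (carbon)
  3x1 + 799x2 + 3x3 ≥ 1098   (silicon)
  x1, x2, x3 ≥ 0.
The cheapest feasible vertex uses only ferrosilicon, scrap grade B; steel scrap is not used. The carbon and silicon requirements are met with equality.
Solving gives x2 = 1.371, x3 = 0.9204.
Total cost: 2.05·1.371 + 0.41·0.9204 = 3.1879.

$3.19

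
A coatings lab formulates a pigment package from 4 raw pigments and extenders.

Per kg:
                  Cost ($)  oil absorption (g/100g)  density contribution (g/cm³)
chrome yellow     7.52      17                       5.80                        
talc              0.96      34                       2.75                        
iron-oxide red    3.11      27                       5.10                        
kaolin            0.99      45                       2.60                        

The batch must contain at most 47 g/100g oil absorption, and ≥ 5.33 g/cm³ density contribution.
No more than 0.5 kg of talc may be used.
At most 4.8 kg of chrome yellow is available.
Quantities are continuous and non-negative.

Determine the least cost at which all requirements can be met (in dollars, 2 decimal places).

Set it up as a linear program. Let x1 = kg of chrome yellow, x2 = kg of talc, x3 = kg of iron-oxide red, x4 = kg of kaolin.
Minimise 7.52x1 + 0.96x2 + 3.11x3 + 0.99x4 with:
  17x1 + 34x2 + 27x3 + 45x4 ≤ 47   (oil absorption)
  5.8x1 + 2.75x2 + 5.1x3 + 2.6x4 ≥ 5.33   (density contribution)
  x2 ≤ 0.5
  x1 ≤ 4.8
  x1, x2, x3, x4 ≥ 0.
The optimal basis is {talc, iron-oxide red, kaolin}; chrome yellow drops out. Binding constraints: oil absorption, density contribution, the talc cap.
That vertex is x2 = 0.5, x3 = 0.6276, x4 = 0.2901.
Objective = 0.96·0.5 + 3.11·0.6276 + 0.99·0.2901 = 2.7190.

$2.72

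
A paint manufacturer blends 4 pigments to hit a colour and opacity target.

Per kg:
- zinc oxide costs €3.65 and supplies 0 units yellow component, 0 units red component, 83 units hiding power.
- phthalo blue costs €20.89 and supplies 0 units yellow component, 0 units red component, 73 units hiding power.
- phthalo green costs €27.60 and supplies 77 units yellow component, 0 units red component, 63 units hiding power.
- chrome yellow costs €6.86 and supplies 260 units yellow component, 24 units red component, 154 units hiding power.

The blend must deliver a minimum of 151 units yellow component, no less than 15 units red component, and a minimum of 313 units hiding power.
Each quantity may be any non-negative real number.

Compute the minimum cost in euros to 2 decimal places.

€13.82

Let x1 = kg of zinc oxide, x2 = kg of phthalo blue, x3 = kg of phthalo green, x4 = kg of chrome yellow.
min 3.65x1 + 20.89x2 + 27.6x3 + 6.86x4 subject to:
  77x3 + 260x4 ≥ 151   (yellow component)
  24x4 ≥ 15   (red component)
  83x1 + 73x2 + 63x3 + 154x4 ≥ 313   (hiding power)
  x1, x2, x3, x4 ≥ 0.
The minimum-cost mix takes nothing from phthalo blue, phthalo green — only zinc oxide, chrome yellow. There the red component and hiding power constraints are tight.
Solving gives x1 = 2.611, x4 = 0.625.
Objective = 3.65·2.611 + 6.86·0.625 = 13.8177.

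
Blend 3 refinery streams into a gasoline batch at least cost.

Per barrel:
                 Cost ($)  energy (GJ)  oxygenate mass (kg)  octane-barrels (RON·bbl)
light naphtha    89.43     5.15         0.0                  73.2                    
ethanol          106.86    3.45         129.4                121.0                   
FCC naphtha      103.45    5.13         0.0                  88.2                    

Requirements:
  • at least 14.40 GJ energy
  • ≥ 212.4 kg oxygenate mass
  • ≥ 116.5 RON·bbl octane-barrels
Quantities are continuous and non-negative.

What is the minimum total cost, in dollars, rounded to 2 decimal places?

Let x1 = barrels of light naphtha, x2 = barrels of ethanol, x3 = barrels of FCC naphtha.
Minimize 89.43x1 + 106.86x2 + 103.45x3 s.t.:
  5.15x1 + 3.45x2 + 5.13x3 ≥ 14.4   (energy)
  129.4x2 ≥ 212.4   (oxygenate mass)
  73.2x1 + 121x2 + 88.2x3 ≥ 116.5   (octane-barrels)
  x1, x2, x3 ≥ 0.
The minimum-cost mix takes nothing from FCC naphtha — only light naphtha, ethanol. The energy and oxygenate mass requirements are met with equality.
Optimal quantities: light naphtha = 1.697 barrels, ethanol = 1.641 barrels.
Cost = 89.43·1.697 + 106.86·1.641 = 327.1200.

$327.12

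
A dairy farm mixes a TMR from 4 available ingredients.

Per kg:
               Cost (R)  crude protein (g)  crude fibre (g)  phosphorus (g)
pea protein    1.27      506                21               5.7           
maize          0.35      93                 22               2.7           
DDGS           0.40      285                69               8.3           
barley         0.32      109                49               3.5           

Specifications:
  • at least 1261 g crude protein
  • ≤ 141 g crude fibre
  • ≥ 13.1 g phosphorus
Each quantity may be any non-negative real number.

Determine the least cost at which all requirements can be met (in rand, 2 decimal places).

Let x1 = kg of pea protein, x2 = kg of maize, x3 = kg of DDGS, x4 = kg of barley.
Minimize 1.27x1 + 0.35x2 + 0.4x3 + 0.32x4 s.t.:
  506x1 + 93x2 + 285x3 + 109x4 ≥ 1261   (crude protein)
  21x1 + 22x2 + 69x3 + 49x4 ≤ 141   (crude fibre)
  5.7x1 + 2.7x2 + 8.3x3 + 3.5x4 ≥ 13.1   (phosphorus)
  x1, x2, x3, x4 ≥ 0.
The cheapest feasible vertex uses only pea protein, DDGS; maize, barley are not used. Binding constraints: crude protein and crude fibre.
Optimal quantities: pea protein = 1.619 kg, DDGS = 1.551 kg.
Objective = 1.27·1.619 + 0.4·1.551 = 2.6765.

R2.68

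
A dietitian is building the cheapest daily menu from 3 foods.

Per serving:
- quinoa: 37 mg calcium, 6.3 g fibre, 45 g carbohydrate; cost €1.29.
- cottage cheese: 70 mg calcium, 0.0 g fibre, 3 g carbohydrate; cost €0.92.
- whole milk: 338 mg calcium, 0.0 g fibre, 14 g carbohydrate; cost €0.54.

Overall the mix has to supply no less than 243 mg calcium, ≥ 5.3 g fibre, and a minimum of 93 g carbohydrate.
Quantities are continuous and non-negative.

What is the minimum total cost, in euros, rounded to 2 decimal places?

€2.74

Set it up as a linear program. Let x1 = servings of quinoa, x2 = servings of cottage cheese, x3 = servings of whole milk.
min 1.29x1 + 0.92x2 + 0.54x3 with:
  37x1 + 70x2 + 338x3 ≥ 243   (calcium)
  6.3x1 ≥ 5.3   (fibre)
  45x1 + 3x2 + 14x3 ≥ 93   (carbohydrate)
  x1, x2, x3 ≥ 0.
The optimal basis is {quinoa, whole milk}; cottage cheese drops out. Binding constraints: calcium and carbohydrate.
Optimal quantities: quinoa = 1.908 servings, whole milk = 0.5101 servings.
Hence cost = 1.29·1.908 + 0.54·0.5101 = €2.7368.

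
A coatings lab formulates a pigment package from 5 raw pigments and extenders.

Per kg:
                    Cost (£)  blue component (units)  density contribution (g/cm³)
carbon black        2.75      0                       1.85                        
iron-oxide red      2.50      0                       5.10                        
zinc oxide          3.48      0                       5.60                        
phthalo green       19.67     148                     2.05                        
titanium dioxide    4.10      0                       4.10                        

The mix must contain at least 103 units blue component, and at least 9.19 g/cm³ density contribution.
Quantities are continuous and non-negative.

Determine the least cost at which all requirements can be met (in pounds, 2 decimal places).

£17.49

Let x1 = kg of carbon black, x2 = kg of iron-oxide red, x3 = kg of zinc oxide, x4 = kg of phthalo green, x5 = kg of titanium dioxide.
min 2.75x1 + 2.5x2 + 3.48x3 + 19.67x4 + 4.1x5 s.t.:
  148x4 ≥ 103   (blue component)
  1.85x1 + 5.1x2 + 5.6x3 + 2.05x4 + 4.1x5 ≥ 9.19   (density contribution)
  x1, x2, x3, x4, x5 ≥ 0.
The optimal basis is {iron-oxide red, phthalo green}; carbon black, zinc oxide, titanium dioxide drop out. The blue component and density contribution requirements are met with equality.
Optimal quantities: iron-oxide red = 1.522 kg, phthalo green = 0.6959 kg.
Hence cost = 2.5·1.522 + 19.67·0.6959 = £17.4934.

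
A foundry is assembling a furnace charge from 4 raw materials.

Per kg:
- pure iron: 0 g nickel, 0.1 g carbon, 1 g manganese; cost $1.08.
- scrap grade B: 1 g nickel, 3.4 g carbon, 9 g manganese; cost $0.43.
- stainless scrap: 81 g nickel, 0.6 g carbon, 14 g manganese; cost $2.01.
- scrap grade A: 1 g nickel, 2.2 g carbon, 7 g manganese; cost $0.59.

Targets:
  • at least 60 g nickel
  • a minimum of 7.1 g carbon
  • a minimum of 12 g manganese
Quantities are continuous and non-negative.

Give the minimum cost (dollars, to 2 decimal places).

$2.28

This is a linear program. Let x1 = kg of pure iron, x2 = kg of scrap grade B, x3 = kg of stainless scrap, x4 = kg of scrap grade A.
min 1.08x1 + 0.43x2 + 2.01x3 + 0.59x4 s.t.:
  1x2 + 81x3 + 1x4 ≥ 60   (nickel)
  0.1x1 + 3.4x2 + 0.6x3 + 2.2x4 ≥ 7.1   (carbon)
  1x1 + 9x2 + 14x3 + 7x4 ≥ 12   (manganese)
  x1, x2, x3, x4 ≥ 0.
The cheapest feasible vertex uses only scrap grade B, stainless scrap; pure iron, scrap grade A are not used. The nickel and carbon requirements are met with equality.
Optimal quantities: scrap grade B = 1.962 kg, stainless scrap = 0.7165 kg.
Cost = 0.43·1.962 + 2.01·0.7165 = 2.2838.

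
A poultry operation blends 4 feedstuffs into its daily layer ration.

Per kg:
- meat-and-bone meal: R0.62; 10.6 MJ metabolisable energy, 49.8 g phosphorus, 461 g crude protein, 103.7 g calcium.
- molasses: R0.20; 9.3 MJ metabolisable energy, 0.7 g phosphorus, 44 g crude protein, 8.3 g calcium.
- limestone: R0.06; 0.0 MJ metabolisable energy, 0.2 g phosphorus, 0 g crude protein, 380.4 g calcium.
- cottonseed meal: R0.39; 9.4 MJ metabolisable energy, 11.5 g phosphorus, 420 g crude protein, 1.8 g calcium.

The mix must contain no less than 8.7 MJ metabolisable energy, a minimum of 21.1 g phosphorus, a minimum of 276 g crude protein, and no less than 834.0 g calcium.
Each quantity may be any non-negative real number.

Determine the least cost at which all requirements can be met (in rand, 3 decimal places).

R0.496

Treat it as an LP. Let x1 = kg of meat-and-bone meal, x2 = kg of molasses, x3 = kg of limestone, x4 = kg of cottonseed meal.
Minimise 0.62x1 + 0.2x2 + 0.06x3 + 0.39x4 subject to:
  10.6x1 + 9.3x2 + 9.4x4 ≥ 8.7   (metabolisable energy)
  49.8x1 + 0.7x2 + 0.2x3 + 11.5x4 ≥ 21.1   (phosphorus)
  461x1 + 44x2 + 420x4 ≥ 276   (crude protein)
  103.7x1 + 8.3x2 + 380.4x3 + 1.8x4 ≥ 834   (calcium)
  x1, x2, x3, x4 ≥ 0.
The optimal mix uses every input. The metabolisable energy, phosphorus, crude protein, calcium requirements are met with equality.
That vertex is x1 = 0.357, x2 = 0.2913, x3 = 2.088, x4 = 0.2348.
Hence cost = 0.62·0.357 + 0.2·0.2913 + 0.06·2.088 + 0.39·0.2348 = R0.49645.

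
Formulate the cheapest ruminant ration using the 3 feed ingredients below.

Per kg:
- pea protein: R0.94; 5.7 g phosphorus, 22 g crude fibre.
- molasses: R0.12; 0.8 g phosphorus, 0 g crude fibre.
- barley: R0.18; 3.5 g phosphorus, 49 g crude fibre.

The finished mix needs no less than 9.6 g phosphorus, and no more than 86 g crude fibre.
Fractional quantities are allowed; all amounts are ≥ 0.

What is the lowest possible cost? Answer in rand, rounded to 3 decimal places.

R0.834

This is a linear program. Let x1 = kg of pea protein, x2 = kg of molasses, x3 = kg of barley.
Minimise 0.94x1 + 0.12x2 + 0.18x3 with:
  5.7x1 + 0.8x2 + 3.5x3 ≥ 9.6   (phosphorus)
  22x1 + 49x3 ≤ 86   (crude fibre)
  x1, x2, x3 ≥ 0.
The cheapest feasible vertex uses only molasses, barley; pea protein is not used. The phosphorus and crude fibre requirements are met with equality.
So molasses = 4.321 kg, barley = 1.755 kg.
Cost = 0.12·4.321 + 0.18·1.755 = 0.83442.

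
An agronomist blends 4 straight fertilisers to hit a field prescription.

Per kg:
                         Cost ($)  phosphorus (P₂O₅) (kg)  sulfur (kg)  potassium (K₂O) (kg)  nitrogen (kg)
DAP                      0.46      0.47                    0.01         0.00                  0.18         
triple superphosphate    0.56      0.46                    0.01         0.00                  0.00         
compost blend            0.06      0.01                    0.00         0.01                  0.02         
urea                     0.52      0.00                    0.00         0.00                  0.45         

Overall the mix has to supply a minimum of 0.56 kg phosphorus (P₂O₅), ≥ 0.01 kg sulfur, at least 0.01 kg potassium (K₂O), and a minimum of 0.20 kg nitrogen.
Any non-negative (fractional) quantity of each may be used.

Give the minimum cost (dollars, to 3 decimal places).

Treat it as an LP. Let x1 = kg of DAP, x2 = kg of triple superphosphate, x3 = kg of compost blend, x4 = kg of urea.
Minimize 0.46x1 + 0.56x2 + 0.06x3 + 0.52x4 subject to:
  0.47x1 + 0.46x2 + 0.01x3 ≥ 0.56   (phosphorus (P₂O₅))
  0.01x1 + 0.01x2 ≥ 0.01   (sulfur)
  0.01x3 ≥ 0.01   (potassium (K₂O))
  0.18x1 + 0.02x3 + 0.45x4 ≥ 0.2   (nitrogen)
  x1, x2, x3, x4 ≥ 0.
The cheapest feasible vertex uses only DAP, compost blend; triple superphosphate, urea are not used. There the phosphorus (P₂O₅) and potassium (K₂O) constraints are tight.
So DAP = 1.17 kg, compost blend = 1 kg.
Cost = 0.46·1.17 + 0.06·1 = 0.59820.

$0.598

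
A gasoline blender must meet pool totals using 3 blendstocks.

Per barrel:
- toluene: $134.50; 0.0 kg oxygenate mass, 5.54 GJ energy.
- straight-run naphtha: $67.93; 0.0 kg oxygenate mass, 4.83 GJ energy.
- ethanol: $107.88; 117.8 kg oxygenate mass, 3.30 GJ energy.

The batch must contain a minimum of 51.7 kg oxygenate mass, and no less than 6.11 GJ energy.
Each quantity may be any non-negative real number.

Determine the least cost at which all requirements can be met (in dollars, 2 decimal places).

$112.91

Set it up as a linear program. Let x1 = barrels of toluene, x2 = barrels of straight-run naphtha, x3 = barrels of ethanol.
min 134.5x1 + 67.93x2 + 107.88x3 subject to:
  117.8x3 ≥ 51.7   (oxygenate mass)
  5.54x1 + 4.83x2 + 3.3x3 ≥ 6.11   (energy)
  x1, x2, x3 ≥ 0.
The minimum-cost mix takes nothing from toluene — only straight-run naphtha, ethanol. Binding constraints: oxygenate mass and energy.
That vertex is x2 = 0.9652, x3 = 0.4389.
Total cost: 67.93·0.9652 + 107.88·0.4389 = 112.9146.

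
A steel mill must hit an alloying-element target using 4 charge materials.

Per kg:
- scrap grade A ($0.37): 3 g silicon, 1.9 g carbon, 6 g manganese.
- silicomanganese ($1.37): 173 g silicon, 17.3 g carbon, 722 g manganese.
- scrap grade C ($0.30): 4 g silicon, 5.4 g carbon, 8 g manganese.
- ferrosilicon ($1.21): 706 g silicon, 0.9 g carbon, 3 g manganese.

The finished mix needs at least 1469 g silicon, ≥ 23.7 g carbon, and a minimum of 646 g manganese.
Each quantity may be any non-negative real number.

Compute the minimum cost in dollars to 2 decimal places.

$3.83

Let x1 = kg of scrap grade A, x2 = kg of silicomanganese, x3 = kg of scrap grade C, x4 = kg of ferrosilicon.
Minimise 0.37x1 + 1.37x2 + 0.3x3 + 1.21x4 s.t.:
  3x1 + 173x2 + 4x3 + 706x4 ≥ 1469   (silicon)
  1.9x1 + 17.3x2 + 5.4x3 + 0.9x4 ≥ 23.7   (carbon)
  6x1 + 722x2 + 8x3 + 3x4 ≥ 646   (manganese)
  x1, x2, x3, x4 ≥ 0.
The optimal basis is {silicomanganese, scrap grade C, ferrosilicon}; scrap grade A drops out. There the silicon, carbon, manganese constraints are tight.
So silicomanganese = 0.8728 kg, scrap grade C = 1.283 kg, ferrosilicon = 1.86 kg.
Cost = 1.37·0.8728 + 0.3·1.283 + 1.21·1.86 = 3.8312.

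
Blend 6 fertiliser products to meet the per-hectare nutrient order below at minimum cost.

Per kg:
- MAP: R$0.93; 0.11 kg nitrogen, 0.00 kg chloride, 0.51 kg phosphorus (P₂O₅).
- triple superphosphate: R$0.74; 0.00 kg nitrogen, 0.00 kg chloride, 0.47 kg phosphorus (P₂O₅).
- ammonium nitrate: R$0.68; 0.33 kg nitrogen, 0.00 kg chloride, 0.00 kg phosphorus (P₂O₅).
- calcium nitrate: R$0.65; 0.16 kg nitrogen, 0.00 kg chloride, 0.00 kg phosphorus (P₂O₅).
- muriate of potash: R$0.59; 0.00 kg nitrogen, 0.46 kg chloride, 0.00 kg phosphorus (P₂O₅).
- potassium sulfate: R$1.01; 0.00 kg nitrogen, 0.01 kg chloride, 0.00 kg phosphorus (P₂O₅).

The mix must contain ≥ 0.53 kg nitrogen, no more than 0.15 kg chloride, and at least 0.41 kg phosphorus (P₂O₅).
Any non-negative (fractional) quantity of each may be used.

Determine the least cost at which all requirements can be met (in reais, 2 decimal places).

Let x1 = kg of MAP, x2 = kg of triple superphosphate, x3 = kg of ammonium nitrate, x4 = kg of calcium nitrate, x5 = kg of muriate of potash, x6 = kg of potassium sulfate.
Minimize 0.93x1 + 0.74x2 + 0.68x3 + 0.65x4 + 0.59x5 + 1.01x6 with:
  0.11x1 + 0.33x3 + 0.16x4 ≥ 0.53   (nitrogen)
  0.46x5 + 0.01x6 ≤ 0.15   (chloride)
  0.51x1 + 0.47x2 ≥ 0.41   (phosphorus (P₂O₅))
  x1, x2, x3, x4, x5, x6 ≥ 0.
At the optimum only MAP, ammonium nitrate are positive (triple superphosphate, calcium nitrate, muriate of potash, potassium sulfate = 0). Binding constraints: nitrogen and phosphorus (P₂O₅).
Solving gives x1 = 0.8039, x3 = 1.338.
Hence cost = 0.93·0.8039 + 0.68·1.338 = R$1.6575.

R$1.66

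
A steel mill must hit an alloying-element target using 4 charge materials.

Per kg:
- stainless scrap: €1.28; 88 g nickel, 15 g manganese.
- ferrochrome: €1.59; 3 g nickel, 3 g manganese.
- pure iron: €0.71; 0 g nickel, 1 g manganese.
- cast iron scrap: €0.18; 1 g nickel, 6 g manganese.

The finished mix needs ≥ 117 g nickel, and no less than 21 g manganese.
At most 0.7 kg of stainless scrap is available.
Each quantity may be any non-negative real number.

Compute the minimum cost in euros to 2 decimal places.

Treat it as an LP. Let x1 = kg of stainless scrap, x2 = kg of ferrochrome, x3 = kg of pure iron, x4 = kg of cast iron scrap.
min 1.28x1 + 1.59x2 + 0.71x3 + 0.18x4 with:
  88x1 + 3x2 + 1x4 ≥ 117   (nickel)
  15x1 + 3x2 + 1x3 + 6x4 ≥ 21   (manganese)
  x1 ≤ 0.7
  x1, x2, x3, x4 ≥ 0.
At the optimum only stainless scrap, cast iron scrap are positive (ferrochrome, pure iron = 0). The nickel and the stainless scrap cap requirements are met with equality.
Solving gives x1 = 0.7, x4 = 55.4.
Total cost: 1.28·0.7 + 0.18·55.4 = 10.8680.

€10.87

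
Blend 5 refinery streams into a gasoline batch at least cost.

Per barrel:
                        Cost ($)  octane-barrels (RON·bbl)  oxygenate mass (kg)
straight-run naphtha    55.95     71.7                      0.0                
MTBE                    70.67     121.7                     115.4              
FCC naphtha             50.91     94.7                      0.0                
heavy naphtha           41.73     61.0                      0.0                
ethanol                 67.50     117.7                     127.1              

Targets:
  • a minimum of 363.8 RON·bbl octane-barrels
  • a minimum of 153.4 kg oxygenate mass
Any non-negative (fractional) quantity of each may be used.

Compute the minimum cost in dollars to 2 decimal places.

$200.68

Let x1 = barrels of straight-run naphtha, x2 = barrels of MTBE, x3 = barrels of FCC naphtha, x4 = barrels of heavy naphtha, x5 = barrels of ethanol.
Minimize 55.95x1 + 70.67x2 + 50.91x3 + 41.73x4 + 67.5x5 with:
  71.7x1 + 121.7x2 + 94.7x3 + 61x4 + 117.7x5 ≥ 363.8   (octane-barrels)
  115.4x2 + 127.1x5 ≥ 153.4   (oxygenate mass)
  x1, x2, x3, x4, x5 ≥ 0.
The cheapest feasible vertex uses only FCC naphtha, ethanol; straight-run naphtha, MTBE, heavy naphtha are not used. The octane-barrels and oxygenate mass requirements are met with equality.
So FCC naphtha = 2.3416 barrels, ethanol = 1.2069 barrels.
Objective = 50.91·2.3416 + 67.5·1.2069 = 200.6766.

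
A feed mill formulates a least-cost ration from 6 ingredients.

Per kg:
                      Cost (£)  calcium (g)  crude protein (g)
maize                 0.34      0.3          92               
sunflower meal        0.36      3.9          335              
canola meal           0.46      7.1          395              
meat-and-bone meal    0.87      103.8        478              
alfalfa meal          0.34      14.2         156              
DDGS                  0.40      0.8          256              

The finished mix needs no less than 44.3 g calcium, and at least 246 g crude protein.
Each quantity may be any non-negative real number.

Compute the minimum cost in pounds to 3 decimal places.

£0.415

Treat it as an LP. Let x1 = kg of maize, x2 = kg of sunflower meal, x3 = kg of canola meal, x4 = kg of meat-and-bone meal, x5 = kg of alfalfa meal, x6 = kg of DDGS.
Minimize 0.34x1 + 0.36x2 + 0.46x3 + 0.87x4 + 0.34x5 + 0.4x6 subject to:
  0.3x1 + 3.9x2 + 7.1x3 + 103.8x4 + 14.2x5 + 0.8x6 ≥ 44.3   (calcium)
  92x1 + 335x2 + 395x3 + 478x4 + 156x5 + 256x6 ≥ 246   (crude protein)
  x1, x2, x3, x4, x5, x6 ≥ 0.
The minimum-cost mix takes nothing from maize, canola meal, alfalfa meal, DDGS — only sunflower meal, meat-and-bone meal. There the calcium and crude protein constraints are tight.
That vertex is x2 = 0.1325, x4 = 0.4218.
Cost = 0.36·0.1325 + 0.87·0.4218 = 0.41467.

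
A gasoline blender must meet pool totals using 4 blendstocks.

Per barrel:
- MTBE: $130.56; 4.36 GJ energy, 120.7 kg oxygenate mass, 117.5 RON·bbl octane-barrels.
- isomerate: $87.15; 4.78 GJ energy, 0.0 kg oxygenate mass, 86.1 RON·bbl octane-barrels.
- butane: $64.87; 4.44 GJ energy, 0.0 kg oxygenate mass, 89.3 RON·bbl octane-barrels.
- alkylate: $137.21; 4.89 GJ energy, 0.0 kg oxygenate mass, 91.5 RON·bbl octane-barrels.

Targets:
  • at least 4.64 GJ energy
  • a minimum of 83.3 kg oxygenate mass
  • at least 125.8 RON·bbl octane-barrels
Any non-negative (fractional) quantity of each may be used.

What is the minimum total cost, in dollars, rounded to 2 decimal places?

This is a linear program. Let x1 = barrels of MTBE, x2 = barrels of isomerate, x3 = barrels of butane, x4 = barrels of alkylate.
Minimise 130.56x1 + 87.15x2 + 64.87x3 + 137.21x4 subject to:
  4.36x1 + 4.78x2 + 4.44x3 + 4.89x4 ≥ 4.64   (energy)
  120.7x1 ≥ 83.3   (oxygenate mass)
  117.5x1 + 86.1x2 + 89.3x3 + 91.5x4 ≥ 125.8   (octane-barrels)
  x1, x2, x3, x4 ≥ 0.
The minimum-cost mix takes nothing from isomerate, alkylate — only MTBE, butane. The oxygenate mass and octane-barrels requirements are met with equality.
Optimal quantities: MTBE = 0.6901 barrels, butane = 0.5007 barrels.
Objective = 130.56·0.6901 + 64.87·0.5007 = 122.5799.

$122.58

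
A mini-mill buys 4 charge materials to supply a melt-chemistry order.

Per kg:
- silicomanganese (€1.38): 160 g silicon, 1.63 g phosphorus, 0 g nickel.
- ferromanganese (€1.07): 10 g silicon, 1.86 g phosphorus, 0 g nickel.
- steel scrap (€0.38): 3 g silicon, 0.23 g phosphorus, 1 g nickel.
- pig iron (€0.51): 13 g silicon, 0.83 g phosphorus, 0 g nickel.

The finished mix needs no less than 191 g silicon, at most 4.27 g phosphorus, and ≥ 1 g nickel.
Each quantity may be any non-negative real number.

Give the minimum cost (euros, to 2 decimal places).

This is a linear program. Let x1 = kg of silicomanganese, x2 = kg of ferromanganese, x3 = kg of steel scrap, x4 = kg of pig iron.
min 1.38x1 + 1.07x2 + 0.38x3 + 0.51x4 subject to:
  160x1 + 10x2 + 3x3 + 13x4 ≥ 191   (silicon)
  1.63x1 + 1.86x2 + 0.23x3 + 0.83x4 ≤ 4.27   (phosphorus)
  1x3 ≥ 1   (nickel)
  x1, x2, x3, x4 ≥ 0.
At the optimum only silicomanganese, steel scrap are positive (ferromanganese, pig iron = 0). Binding constraints: silicon and nickel.
Solving gives x1 = 1.175, x3 = 1.
Objective = 1.38·1.175 + 0.38·1 = 2.0015.

€2.00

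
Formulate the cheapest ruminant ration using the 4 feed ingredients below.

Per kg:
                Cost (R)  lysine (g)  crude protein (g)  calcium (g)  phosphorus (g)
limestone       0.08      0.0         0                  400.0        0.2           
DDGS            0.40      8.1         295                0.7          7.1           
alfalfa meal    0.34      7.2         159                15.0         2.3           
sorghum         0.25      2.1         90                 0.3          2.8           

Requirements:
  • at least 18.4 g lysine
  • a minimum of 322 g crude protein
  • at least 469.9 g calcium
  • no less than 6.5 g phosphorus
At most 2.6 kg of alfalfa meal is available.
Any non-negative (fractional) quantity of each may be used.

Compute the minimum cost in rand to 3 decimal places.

R0.957

Treat it as an LP. Let x1 = kg of limestone, x2 = kg of DDGS, x3 = kg of alfalfa meal, x4 = kg of sorghum.
Minimise 0.08x1 + 0.4x2 + 0.34x3 + 0.25x4 s.t.:
  8.1x2 + 7.2x3 + 2.1x4 ≥ 18.4   (lysine)
  295x2 + 159x3 + 90x4 ≥ 322   (crude protein)
  400x1 + 0.7x2 + 15x3 + 0.3x4 ≥ 469.9   (calcium)
  0.2x1 + 7.1x2 + 2.3x3 + 2.8x4 ≥ 6.5   (phosphorus)
  x3 ≤ 2.6
  x1, x2, x3, x4 ≥ 0.
The cheapest feasible vertex uses only limestone, DDGS, alfalfa meal; sorghum is not used. There the lysine, calcium, phosphorus constraints are tight.
Solving gives x1 = 1.083, x2 = 0.08991, x3 = 2.454.
Objective = 0.08·1.083 + 0.4·0.08991 + 0.34·2.454 = 0.95696.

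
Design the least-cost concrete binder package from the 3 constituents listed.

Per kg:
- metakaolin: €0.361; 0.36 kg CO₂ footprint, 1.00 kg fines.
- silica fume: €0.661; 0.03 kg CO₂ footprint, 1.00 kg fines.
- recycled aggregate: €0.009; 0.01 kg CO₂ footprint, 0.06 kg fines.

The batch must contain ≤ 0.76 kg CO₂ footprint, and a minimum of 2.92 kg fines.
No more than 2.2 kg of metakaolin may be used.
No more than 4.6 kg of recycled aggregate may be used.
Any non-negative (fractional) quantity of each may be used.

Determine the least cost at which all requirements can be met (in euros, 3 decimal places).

Let x1 = kg of metakaolin, x2 = kg of silica fume, x3 = kg of recycled aggregate.
Minimize 0.361x1 + 0.661x2 + 0.009x3 s.t.:
  0.36x1 + 0.03x2 + 0.01x3 ≤ 0.76   (CO₂ footprint)
  1x1 + 1x2 + 0.06x3 ≥ 2.92   (fines)
  x1 ≤ 2.2
  x3 ≤ 4.6
  x1, x2, x3 ≥ 0.
All 3 inputs are positive at the optimum. The CO₂ footprint, fines, the recycled aggregate cap requirements are met with equality.
Optimal quantities: metakaolin = 1.923 kg, silica fume = 0.7207 kg, recycled aggregate = 4.6 kg.
Cost = 0.361·1.923 + 0.661·0.7207 + 0.009·4.6 = 1.21199.

€1.212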